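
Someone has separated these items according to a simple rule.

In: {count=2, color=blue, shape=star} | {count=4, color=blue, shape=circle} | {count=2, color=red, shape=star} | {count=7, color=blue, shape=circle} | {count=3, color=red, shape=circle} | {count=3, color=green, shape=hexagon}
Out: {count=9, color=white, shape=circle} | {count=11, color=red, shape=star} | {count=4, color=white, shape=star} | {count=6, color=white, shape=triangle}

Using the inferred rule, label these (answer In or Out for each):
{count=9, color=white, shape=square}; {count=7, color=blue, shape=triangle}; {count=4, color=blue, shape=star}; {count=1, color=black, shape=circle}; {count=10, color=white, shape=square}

All 'In' examples share one property — color is blue OR count ≤ 3 — and every 'Out' example lacks it.
{count=9, color=white, shape=square}: Out (color is white, count = 9). {count=7, color=blue, shape=triangle}: In (color is blue, count = 7). {count=4, color=blue, shape=star}: In (color is blue, count = 4). {count=1, color=black, shape=circle}: In (color is black, count = 1). {count=10, color=white, shape=square}: Out (color is white, count = 10).

Out, In, In, In, Out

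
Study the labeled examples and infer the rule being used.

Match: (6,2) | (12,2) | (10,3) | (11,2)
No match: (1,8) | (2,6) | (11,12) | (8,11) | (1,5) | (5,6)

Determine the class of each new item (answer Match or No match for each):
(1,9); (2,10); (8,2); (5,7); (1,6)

No match, No match, Match, No match, No match

The simplest hypothesis consistent with all the labels is: first > second.
(1,9): 1 < 9, lacks this property → No match.
(2,10): 2 < 10, lacks this property → No match.
(8,2): 8 > 2, checks out → Match.
(5,7): 5 < 7, lacks this property → No match.
(1,6): 1 < 6, lacks this property → No match.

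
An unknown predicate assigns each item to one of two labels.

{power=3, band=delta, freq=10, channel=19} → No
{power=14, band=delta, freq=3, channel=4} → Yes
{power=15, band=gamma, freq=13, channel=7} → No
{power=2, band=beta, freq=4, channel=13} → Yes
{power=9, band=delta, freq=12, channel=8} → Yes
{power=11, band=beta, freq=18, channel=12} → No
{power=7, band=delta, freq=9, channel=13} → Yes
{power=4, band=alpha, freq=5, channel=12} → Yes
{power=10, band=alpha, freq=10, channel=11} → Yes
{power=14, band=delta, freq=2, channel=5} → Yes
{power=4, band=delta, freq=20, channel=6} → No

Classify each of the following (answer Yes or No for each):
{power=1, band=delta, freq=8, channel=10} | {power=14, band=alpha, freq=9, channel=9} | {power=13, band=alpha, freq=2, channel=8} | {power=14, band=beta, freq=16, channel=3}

Yes, Yes, Yes, No

'Yes' ⟺ freq ≤ 12 AND channel ≤ 13.
{power=1, band=delta, freq=8, channel=10} → freq = 8, channel = 10 → Yes.
{power=14, band=alpha, freq=9, channel=9} → freq = 9, channel = 9 → Yes.
{power=13, band=alpha, freq=2, channel=8} → freq = 2, channel = 8 → Yes.
{power=14, band=beta, freq=16, channel=3} → freq = 16, channel = 3 → No.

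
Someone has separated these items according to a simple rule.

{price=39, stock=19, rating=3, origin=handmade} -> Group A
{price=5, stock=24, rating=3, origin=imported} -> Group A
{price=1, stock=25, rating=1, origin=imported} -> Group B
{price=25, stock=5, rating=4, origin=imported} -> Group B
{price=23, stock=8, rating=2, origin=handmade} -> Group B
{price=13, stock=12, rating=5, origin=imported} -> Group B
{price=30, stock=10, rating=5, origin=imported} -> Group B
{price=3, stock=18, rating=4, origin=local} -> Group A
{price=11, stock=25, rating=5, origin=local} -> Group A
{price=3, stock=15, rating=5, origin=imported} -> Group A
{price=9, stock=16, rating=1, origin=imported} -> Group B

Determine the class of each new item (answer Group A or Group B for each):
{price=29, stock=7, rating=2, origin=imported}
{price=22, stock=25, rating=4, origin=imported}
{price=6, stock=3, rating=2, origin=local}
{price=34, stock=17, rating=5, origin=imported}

The classifier is using: stock ≥ 15 AND rating ≥ 2.

Group B, Group A, Group B, Group A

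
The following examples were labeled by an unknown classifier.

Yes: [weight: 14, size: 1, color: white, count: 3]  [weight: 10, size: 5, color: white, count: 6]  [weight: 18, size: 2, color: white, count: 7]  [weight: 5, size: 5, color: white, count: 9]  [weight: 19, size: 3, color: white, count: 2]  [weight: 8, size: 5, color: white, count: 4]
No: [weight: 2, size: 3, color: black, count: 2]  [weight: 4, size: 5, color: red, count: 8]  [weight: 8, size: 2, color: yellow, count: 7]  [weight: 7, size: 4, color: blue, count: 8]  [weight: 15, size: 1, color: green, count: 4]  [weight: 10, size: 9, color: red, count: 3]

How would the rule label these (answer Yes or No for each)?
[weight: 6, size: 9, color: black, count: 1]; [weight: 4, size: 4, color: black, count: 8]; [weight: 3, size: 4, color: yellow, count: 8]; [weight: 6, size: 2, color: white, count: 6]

Every 'Yes' example satisfies: color is white. None of the 'No' examples do.
[weight: 6, size: 9, color: black, count: 1]: color is black — does not satisfy this, so No. [weight: 4, size: 4, color: black, count: 8]: color is black — does not satisfy this, so No. [weight: 3, size: 4, color: yellow, count: 8]: color is yellow — does not satisfy this, so No. [weight: 6, size: 2, color: white, count: 6]: color is white — passes, so Yes.

No, No, No, Yes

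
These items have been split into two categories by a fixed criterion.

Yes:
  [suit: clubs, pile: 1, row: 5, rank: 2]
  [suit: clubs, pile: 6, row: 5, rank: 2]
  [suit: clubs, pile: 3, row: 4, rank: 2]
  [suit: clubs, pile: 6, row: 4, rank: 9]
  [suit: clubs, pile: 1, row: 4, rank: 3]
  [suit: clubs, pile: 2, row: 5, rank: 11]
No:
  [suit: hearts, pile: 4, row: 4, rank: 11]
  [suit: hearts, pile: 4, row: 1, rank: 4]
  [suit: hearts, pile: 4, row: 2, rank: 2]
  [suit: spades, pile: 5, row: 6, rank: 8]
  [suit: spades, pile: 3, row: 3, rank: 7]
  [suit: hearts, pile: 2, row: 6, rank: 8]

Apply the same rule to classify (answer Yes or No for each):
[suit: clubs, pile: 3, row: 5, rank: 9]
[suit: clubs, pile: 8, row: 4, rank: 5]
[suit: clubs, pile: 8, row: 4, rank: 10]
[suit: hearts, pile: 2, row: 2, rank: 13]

Yes, Yes, Yes, No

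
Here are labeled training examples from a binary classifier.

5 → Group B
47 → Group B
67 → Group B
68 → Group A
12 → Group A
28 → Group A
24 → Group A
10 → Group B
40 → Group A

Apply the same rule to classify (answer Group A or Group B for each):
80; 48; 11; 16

Checking candidate rules against both groups, what survives is: multiple of 4.
80 → 80 = 4·20 → Group A.
48 → 48 = 4·12 → Group A.
11 → 11 = 4·2 + 3 → Group B.
16 → 16 = 4·4 → Group A.

Group A, Group A, Group B, Group A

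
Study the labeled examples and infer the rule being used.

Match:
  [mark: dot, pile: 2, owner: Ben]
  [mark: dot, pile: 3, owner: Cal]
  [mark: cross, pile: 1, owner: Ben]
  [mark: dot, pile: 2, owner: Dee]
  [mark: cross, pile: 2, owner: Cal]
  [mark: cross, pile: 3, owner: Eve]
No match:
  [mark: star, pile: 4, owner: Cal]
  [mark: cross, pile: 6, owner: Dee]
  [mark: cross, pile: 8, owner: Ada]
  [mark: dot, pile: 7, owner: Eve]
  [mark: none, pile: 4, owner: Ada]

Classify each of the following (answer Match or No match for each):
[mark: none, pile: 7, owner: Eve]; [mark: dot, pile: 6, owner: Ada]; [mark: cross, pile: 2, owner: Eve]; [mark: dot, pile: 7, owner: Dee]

No match, No match, Match, No match

The pattern is that an item is 'Match' exactly when: pile ≤ 3.
[mark: none, pile: 7, owner: Eve] → pile = 7 → No match.
[mark: dot, pile: 6, owner: Ada] → pile = 6 → No match.
[mark: cross, pile: 2, owner: Eve] → pile = 2 → Match.
[mark: dot, pile: 7, owner: Dee] → pile = 7 → No match.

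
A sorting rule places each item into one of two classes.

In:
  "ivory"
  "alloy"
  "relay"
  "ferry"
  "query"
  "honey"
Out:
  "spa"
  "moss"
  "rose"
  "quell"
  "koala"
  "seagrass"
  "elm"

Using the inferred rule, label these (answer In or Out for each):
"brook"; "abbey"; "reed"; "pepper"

The common property of the 'In' items is: contains 'y'. No 'Out' item has it.
"brook" → no 'y' → Out.
"abbey" → has 'y' → In.
"reed" → no 'y' → Out.
"pepper" → no 'y' → Out.

Out, In, Out, Out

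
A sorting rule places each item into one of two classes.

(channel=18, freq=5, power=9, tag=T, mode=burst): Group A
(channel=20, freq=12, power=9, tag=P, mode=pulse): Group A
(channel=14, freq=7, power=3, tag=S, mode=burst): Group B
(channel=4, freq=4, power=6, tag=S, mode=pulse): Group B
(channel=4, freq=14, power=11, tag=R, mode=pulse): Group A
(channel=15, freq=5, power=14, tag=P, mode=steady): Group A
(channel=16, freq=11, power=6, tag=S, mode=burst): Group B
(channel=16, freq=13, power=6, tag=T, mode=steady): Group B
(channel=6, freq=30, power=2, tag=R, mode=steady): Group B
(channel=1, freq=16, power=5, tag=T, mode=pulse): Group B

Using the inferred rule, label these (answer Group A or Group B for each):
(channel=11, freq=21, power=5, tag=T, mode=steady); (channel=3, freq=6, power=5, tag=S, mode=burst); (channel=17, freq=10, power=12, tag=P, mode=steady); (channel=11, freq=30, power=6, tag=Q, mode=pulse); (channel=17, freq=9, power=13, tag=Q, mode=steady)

Group B, Group B, Group A, Group B, Group A

All 'Group A' examples share one property — power ≥ 9 — and every 'Group B' example lacks it.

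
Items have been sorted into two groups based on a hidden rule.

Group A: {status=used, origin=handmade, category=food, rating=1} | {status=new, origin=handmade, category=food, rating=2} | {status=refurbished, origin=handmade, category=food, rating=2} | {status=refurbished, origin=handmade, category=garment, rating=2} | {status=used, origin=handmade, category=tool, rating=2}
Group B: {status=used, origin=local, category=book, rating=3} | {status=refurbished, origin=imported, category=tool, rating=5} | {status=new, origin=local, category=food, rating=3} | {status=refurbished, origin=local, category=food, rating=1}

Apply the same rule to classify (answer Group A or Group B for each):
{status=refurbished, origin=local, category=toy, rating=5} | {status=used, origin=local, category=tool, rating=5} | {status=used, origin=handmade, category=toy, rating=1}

Comparing the two groups points to one rule — origin is handmade.
{status=refurbished, origin=local, category=toy, rating=5}: Group B (origin is local).
{status=used, origin=local, category=tool, rating=5}: Group B (origin is local).
{status=used, origin=handmade, category=toy, rating=1}: Group A (origin is handmade).

Group B, Group B, Group A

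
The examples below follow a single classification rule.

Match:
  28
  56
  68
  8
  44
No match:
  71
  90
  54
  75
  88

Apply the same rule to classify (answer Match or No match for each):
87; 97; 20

No match, No match, Match

The pattern is that an item is 'Match' exactly when: multiple of 4 AND at most 68.
87: 87 = 4·21 + 3, 87 > 68, does not satisfy this → No match. 97: 97 = 4·24 + 1, 97 > 68, does not satisfy this → No match. 20: 20 = 4·5, 20 ≤ 68, checks out → Match.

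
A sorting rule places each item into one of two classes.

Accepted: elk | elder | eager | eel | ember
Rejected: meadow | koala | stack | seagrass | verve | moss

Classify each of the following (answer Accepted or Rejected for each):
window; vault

Rejected, Rejected

A rule that fits every label: starts with 'e' — true of each 'Accepted' example, false of each 'Rejected' one.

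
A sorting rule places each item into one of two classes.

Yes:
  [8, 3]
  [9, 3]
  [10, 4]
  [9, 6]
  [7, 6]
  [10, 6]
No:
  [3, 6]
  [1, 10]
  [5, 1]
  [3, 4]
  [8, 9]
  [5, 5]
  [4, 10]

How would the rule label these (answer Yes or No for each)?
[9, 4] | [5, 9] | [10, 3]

All 'Yes' examples share one property — first > second AND sum ≥ 7 — and every 'No' example lacks it.
[9, 4]: Yes (9 > 4, 9+4 = 13). [5, 9]: No (5 < 9, 5+9 = 14). [10, 3]: Yes (10 > 3, 10+3 = 13).

Yes, No, Yes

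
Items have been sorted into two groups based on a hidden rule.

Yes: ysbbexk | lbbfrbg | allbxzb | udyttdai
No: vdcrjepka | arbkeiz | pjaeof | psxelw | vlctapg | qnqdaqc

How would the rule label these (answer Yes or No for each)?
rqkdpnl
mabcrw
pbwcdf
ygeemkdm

The classifier is using: has a double letter.
rqkdpnl: No (no doubled letter).
mabcrw: No (no doubled letter).
pbwcdf: No (no doubled letter).
ygeemkdm: Yes ('ee' doubled).

No, No, No, Yes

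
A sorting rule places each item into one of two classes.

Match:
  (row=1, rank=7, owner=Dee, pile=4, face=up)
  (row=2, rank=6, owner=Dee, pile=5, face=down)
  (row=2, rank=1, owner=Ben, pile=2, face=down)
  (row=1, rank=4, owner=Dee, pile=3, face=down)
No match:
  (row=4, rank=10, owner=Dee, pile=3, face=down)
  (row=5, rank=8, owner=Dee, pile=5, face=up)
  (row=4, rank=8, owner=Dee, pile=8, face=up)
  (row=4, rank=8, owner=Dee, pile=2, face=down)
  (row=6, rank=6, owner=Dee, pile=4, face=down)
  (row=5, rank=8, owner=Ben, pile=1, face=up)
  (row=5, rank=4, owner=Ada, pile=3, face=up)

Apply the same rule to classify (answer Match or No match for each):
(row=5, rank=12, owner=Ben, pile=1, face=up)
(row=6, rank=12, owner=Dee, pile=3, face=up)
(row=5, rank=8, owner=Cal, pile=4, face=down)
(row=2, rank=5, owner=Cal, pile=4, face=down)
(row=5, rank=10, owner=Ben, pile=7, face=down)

The common property of the 'Match' items is: row ≤ 2. No 'No match' item has it.
(row=5, rank=12, owner=Ben, pile=1, face=up): No match (row = 5). (row=6, rank=12, owner=Dee, pile=3, face=up): No match (row = 6). (row=5, rank=8, owner=Cal, pile=4, face=down): No match (row = 5). (row=2, rank=5, owner=Cal, pile=4, face=down): Match (row = 2). (row=5, rank=10, owner=Ben, pile=7, face=down): No match (row = 5).

No match, No match, No match, Match, No match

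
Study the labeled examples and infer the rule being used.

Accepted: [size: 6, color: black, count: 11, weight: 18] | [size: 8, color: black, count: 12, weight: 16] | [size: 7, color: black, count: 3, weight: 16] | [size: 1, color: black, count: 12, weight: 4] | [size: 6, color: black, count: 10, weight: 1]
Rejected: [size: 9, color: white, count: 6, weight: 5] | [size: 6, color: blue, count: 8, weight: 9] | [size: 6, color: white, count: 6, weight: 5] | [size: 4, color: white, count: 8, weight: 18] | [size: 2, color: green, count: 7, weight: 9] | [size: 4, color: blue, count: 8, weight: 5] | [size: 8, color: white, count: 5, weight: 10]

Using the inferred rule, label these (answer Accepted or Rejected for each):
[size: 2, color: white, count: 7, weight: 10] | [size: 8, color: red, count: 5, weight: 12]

Rejected, Rejected

One predicate separates the groups cleanly: color is black.
[size: 2, color: white, count: 7, weight: 10] → color is white → Rejected.
[size: 8, color: red, count: 5, weight: 12] → color is red → Rejected.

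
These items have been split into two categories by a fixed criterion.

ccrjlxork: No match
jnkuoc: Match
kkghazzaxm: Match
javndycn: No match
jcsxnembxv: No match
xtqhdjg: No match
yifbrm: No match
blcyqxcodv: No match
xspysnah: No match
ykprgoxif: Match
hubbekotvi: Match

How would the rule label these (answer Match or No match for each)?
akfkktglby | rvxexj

One predicate separates the groups cleanly: has ≥ 2 vowels.
akfkktglby: No match (1 vowel).
rvxexj: No match (1 vowel).

No match, No match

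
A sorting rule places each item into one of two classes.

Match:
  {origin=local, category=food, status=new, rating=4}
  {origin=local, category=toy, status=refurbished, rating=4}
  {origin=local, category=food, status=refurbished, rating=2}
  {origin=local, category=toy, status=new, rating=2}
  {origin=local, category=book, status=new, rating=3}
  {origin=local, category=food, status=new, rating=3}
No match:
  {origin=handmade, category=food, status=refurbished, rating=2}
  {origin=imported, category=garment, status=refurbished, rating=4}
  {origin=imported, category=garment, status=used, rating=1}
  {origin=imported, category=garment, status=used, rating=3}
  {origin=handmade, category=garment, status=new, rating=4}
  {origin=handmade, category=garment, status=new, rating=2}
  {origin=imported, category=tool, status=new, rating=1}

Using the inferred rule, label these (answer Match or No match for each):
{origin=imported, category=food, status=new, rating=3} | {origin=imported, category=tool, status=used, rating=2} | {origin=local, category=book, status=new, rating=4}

No match, No match, Match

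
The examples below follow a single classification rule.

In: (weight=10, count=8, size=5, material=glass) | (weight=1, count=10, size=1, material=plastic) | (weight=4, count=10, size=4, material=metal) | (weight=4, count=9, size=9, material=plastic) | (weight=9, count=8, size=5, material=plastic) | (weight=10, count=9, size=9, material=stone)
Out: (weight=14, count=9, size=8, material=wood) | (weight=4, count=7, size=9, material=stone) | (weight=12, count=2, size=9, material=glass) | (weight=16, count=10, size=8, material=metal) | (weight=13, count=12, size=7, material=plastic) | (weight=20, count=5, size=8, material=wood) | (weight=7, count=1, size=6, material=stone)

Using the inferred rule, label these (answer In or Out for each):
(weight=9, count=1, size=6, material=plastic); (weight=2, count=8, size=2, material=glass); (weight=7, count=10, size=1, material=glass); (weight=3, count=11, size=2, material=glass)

A rule that fits every label: weight ≤ 10 AND count ≥ 8 — true of each 'In' example, false of each 'Out' one.
(weight=9, count=1, size=6, material=plastic): weight = 9, count = 1 — does not pass, so Out.
(weight=2, count=8, size=2, material=glass): weight = 2, count = 8 — satisfies this, so In.
(weight=7, count=10, size=1, material=glass): weight = 7, count = 10 — satisfies this, so In.
(weight=3, count=11, size=2, material=glass): weight = 3, count = 11 — satisfies this, so In.

Out, In, In, In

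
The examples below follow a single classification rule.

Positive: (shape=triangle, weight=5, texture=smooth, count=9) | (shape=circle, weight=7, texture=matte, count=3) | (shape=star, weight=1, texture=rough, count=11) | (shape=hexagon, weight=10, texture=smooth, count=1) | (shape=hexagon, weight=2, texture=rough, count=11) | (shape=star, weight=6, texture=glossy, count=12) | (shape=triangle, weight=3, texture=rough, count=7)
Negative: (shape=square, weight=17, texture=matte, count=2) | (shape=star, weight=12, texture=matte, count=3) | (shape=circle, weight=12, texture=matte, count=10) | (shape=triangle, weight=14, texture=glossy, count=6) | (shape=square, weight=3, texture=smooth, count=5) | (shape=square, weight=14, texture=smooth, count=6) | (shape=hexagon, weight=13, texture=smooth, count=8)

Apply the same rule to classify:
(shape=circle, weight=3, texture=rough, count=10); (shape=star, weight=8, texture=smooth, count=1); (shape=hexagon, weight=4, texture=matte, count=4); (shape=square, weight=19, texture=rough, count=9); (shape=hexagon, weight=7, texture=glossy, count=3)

Positive, Positive, Positive, Negative, Positive

The simplest hypothesis consistent with all the labels is: count ≠ 5 AND weight ≤ 10.
(shape=circle, weight=3, texture=rough, count=10): count = 10, weight = 3, satisfies this → Positive.
(shape=star, weight=8, texture=smooth, count=1): count = 1, weight = 8, satisfies this → Positive.
(shape=hexagon, weight=4, texture=matte, count=4): count = 4, weight = 4, satisfies this → Positive.
(shape=square, weight=19, texture=rough, count=9): count = 9, weight = 19, fails the rule → Negative.
(shape=hexagon, weight=7, texture=glossy, count=3): count = 3, weight = 7, satisfies this → Positive.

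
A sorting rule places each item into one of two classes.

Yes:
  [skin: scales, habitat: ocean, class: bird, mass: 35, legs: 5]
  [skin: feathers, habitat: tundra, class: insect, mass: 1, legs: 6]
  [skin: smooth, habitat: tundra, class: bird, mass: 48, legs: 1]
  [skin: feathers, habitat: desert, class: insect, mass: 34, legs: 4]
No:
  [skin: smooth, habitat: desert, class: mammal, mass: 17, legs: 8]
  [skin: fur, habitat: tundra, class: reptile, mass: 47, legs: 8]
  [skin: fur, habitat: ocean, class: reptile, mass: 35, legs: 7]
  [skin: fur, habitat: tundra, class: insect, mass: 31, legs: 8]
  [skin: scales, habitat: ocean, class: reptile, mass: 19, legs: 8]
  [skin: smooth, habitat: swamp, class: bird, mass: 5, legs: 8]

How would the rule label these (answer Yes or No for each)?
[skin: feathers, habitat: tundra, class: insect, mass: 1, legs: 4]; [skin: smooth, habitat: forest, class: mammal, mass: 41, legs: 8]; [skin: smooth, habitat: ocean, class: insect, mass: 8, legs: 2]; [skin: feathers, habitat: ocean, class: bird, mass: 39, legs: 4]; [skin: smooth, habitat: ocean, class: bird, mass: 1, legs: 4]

Every 'Yes' example satisfies: legs ≤ 6. None of the 'No' examples do.

Yes, No, Yes, Yes, Yes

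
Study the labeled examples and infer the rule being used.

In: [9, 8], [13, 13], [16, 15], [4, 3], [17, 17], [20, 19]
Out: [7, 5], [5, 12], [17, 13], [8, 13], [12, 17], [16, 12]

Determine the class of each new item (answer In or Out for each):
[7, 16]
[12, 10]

Out, Out

The simplest hypothesis consistent with all the labels is: |first − second| ≤ 1.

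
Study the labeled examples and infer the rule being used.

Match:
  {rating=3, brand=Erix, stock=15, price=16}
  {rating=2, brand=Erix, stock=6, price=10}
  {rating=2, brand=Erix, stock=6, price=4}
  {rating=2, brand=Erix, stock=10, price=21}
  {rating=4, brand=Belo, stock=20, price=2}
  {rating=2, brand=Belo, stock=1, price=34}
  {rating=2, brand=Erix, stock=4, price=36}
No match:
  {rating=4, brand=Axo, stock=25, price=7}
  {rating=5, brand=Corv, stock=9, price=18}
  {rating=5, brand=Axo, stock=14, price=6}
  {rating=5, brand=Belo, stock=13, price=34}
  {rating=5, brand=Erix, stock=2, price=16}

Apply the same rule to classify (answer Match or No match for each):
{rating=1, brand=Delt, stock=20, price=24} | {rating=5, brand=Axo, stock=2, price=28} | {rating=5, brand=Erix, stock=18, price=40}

Match, No match, No match

All 'Match' examples share one property — stock ≤ 20 AND rating ≤ 4 — and every 'No match' example lacks it.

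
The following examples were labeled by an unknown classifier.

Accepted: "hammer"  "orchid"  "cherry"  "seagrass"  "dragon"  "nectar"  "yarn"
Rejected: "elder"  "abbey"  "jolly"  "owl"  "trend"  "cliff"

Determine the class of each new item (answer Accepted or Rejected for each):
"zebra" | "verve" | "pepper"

One predicate separates the groups cleanly: even length.
"zebra": length 5, lacks this property → Rejected.
"verve": length 5, lacks this property → Rejected.
"pepper": length 6, qualifies → Accepted.

Rejected, Rejected, Accepted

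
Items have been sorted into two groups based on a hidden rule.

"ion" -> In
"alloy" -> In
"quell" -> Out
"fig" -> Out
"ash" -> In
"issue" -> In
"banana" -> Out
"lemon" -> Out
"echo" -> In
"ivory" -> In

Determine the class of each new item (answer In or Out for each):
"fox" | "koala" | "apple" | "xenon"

Out, Out, In, Out

Rule: starts with a vowel. This holds for each 'In' example and fails for each 'Out' one.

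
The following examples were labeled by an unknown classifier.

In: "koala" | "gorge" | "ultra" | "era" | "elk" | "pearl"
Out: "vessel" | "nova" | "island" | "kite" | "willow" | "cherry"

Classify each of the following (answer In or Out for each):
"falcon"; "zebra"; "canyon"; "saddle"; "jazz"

Out, In, Out, Out, Out

Every 'In' example satisfies: odd length. None of the 'Out' examples do.
"falcon": length 6, does not satisfy this → Out.
"zebra": length 5, passes → In.
"canyon": length 6, does not satisfy this → Out.
"saddle": length 6, does not satisfy this → Out.
"jazz": length 4, does not satisfy this → Out.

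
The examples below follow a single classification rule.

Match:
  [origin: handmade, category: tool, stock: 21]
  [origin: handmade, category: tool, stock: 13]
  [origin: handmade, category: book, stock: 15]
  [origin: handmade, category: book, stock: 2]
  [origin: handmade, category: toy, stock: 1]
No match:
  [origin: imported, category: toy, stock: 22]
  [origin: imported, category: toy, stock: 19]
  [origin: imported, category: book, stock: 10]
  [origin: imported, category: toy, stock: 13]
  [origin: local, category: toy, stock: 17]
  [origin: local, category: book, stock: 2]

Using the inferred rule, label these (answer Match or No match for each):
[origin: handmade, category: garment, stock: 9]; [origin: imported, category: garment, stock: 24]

Match, No match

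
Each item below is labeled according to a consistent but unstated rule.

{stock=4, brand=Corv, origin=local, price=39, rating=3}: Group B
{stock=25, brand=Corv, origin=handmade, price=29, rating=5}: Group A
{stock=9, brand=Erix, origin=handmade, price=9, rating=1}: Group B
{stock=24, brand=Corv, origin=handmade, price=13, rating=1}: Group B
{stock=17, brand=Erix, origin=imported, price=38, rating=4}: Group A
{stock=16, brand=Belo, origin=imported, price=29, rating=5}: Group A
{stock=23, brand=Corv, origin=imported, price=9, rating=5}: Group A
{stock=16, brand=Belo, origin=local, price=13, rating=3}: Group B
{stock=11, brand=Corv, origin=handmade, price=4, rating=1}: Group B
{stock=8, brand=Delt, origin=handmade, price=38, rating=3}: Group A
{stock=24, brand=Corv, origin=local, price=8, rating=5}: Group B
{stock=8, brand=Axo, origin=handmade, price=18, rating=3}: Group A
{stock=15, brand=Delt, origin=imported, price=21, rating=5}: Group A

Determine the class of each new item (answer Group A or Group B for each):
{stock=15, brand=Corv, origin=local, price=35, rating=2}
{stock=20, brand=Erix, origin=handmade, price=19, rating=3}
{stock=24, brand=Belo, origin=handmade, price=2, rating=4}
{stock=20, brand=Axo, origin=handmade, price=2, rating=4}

One predicate separates the groups cleanly: origin is not local AND rating ≥ 3.
{stock=15, brand=Corv, origin=local, price=35, rating=2}: Group B (origin is local, rating = 2). {stock=20, brand=Erix, origin=handmade, price=19, rating=3}: Group A (origin is handmade, rating = 3). {stock=24, brand=Belo, origin=handmade, price=2, rating=4}: Group A (origin is handmade, rating = 4). {stock=20, brand=Axo, origin=handmade, price=2, rating=4}: Group A (origin is handmade, rating = 4).

Group B, Group A, Group A, Group A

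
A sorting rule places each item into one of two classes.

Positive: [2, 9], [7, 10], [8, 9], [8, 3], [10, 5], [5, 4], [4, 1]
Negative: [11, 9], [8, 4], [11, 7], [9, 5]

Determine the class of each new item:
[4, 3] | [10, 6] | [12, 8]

Positive, Negative, Negative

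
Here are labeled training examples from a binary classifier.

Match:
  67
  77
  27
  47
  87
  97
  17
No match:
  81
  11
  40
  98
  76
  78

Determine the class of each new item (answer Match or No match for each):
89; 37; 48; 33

No match, Match, No match, No match

The rule appears to be: ends in digit 7.
89 — last digit 9, hence No match.
37 — last digit 7, hence Match.
48 — last digit 8, hence No match.
33 — last digit 3, hence No match.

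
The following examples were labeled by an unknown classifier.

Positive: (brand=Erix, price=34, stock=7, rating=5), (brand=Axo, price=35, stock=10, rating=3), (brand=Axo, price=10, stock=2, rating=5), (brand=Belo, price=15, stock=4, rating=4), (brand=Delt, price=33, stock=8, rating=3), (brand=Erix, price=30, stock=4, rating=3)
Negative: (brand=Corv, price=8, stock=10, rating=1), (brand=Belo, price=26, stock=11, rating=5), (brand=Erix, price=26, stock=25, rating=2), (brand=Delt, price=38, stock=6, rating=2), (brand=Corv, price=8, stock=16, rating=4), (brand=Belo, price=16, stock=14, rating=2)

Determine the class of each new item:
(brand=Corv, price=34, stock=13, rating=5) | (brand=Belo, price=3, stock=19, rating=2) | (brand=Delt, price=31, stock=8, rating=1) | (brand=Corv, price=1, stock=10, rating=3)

'Positive' ⟺ rating ≥ 3 AND stock ≤ 10.
(brand=Corv, price=34, stock=13, rating=5): rating = 5, stock = 13 — lacks this property, so Negative. (brand=Belo, price=3, stock=19, rating=2): rating = 2, stock = 19 — lacks this property, so Negative. (brand=Delt, price=31, stock=8, rating=1): rating = 1, stock = 8 — lacks this property, so Negative. (brand=Corv, price=1, stock=10, rating=3): rating = 3, stock = 10 — passes, so Positive.

Negative, Negative, Negative, Positive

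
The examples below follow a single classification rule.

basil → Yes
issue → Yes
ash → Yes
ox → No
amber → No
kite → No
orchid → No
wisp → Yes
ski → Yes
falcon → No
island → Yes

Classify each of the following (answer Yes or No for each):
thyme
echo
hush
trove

The classifier is using: contains 's'.
thyme: no 's', doesn't qualify → No. echo: no 's', doesn't qualify → No. hush: has 's', meets the rule → Yes. trove: no 's', doesn't qualify → No.

No, No, Yes, No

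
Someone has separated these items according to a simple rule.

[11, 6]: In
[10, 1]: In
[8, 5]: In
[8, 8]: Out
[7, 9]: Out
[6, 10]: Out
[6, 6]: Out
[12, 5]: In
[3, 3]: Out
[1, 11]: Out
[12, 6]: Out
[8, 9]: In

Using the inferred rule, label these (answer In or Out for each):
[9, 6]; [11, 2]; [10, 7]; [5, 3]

Looking at the examples, the only property every 'In' case has and every 'Out' case lacks is: sum is odd.
[9, 6]: 9+6 = 15 — satisfies this, so In. [11, 2]: 11+2 = 13 — satisfies this, so In. [10, 7]: 10+7 = 17 — satisfies this, so In. [5, 3]: 5+3 = 8 — does not satisfy this, so Out.

In, In, In, Out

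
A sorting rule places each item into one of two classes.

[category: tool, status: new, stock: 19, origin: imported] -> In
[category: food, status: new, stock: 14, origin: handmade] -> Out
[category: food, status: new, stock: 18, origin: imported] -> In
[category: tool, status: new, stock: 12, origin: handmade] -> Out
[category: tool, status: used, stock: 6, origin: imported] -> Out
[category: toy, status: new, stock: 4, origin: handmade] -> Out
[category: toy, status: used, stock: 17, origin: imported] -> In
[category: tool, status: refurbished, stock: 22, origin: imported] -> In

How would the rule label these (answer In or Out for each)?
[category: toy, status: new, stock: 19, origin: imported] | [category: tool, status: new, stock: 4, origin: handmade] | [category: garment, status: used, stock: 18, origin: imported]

The distinguishing property — stock ≥ 17 — holds for all the 'In' cases and none of the 'Out' cases.

In, Out, In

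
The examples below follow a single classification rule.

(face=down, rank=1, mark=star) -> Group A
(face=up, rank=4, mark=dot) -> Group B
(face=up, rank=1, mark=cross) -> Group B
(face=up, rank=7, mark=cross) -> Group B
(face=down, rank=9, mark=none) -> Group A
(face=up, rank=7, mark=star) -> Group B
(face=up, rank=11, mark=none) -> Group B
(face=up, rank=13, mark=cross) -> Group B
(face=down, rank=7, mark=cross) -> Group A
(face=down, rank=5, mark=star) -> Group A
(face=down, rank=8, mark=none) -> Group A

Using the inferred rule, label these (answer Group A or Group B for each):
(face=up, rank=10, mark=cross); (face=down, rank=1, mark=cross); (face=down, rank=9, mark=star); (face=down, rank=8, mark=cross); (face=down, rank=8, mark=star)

Group B, Group A, Group A, Group A, Group A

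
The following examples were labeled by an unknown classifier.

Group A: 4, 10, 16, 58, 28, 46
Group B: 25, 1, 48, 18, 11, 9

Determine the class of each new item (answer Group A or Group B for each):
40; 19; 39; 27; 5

Group A, Group B, Group B, Group B, Group B

The rule appears to be: ≡ 4 (mod 6).
40: Group A (40 mod 6 = 4). 19: Group B (19 mod 6 = 1). 39: Group B (39 mod 6 = 3). 27: Group B (27 mod 6 = 3). 5: Group B (5 mod 6 = 5).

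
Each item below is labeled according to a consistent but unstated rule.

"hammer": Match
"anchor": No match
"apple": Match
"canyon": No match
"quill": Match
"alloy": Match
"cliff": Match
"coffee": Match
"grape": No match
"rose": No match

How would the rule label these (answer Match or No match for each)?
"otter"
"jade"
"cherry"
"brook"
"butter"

Checking candidate rules against both groups, what survives is: has a double letter.
"otter" → 'tt' doubled → Match. "jade" → no doubled letter → No match. "cherry" → 'rr' doubled → Match. "brook" → 'oo' doubled → Match. "butter" → 'tt' doubled → Match.

Match, No match, Match, Match, Match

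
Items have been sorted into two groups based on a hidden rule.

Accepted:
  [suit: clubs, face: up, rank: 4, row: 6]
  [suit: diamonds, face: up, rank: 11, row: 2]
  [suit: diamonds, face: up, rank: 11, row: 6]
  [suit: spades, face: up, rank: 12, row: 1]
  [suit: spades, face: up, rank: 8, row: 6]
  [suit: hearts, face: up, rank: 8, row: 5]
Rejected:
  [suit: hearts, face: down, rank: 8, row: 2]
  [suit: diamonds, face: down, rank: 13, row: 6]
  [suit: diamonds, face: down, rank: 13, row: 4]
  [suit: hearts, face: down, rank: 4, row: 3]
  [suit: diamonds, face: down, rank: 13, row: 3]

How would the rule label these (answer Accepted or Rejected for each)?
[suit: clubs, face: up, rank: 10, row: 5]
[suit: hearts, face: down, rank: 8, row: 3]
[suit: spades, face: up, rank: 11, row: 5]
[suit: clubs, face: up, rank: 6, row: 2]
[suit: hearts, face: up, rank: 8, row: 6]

Accepted, Rejected, Accepted, Accepted, Accepted

The rule appears to be: face is up.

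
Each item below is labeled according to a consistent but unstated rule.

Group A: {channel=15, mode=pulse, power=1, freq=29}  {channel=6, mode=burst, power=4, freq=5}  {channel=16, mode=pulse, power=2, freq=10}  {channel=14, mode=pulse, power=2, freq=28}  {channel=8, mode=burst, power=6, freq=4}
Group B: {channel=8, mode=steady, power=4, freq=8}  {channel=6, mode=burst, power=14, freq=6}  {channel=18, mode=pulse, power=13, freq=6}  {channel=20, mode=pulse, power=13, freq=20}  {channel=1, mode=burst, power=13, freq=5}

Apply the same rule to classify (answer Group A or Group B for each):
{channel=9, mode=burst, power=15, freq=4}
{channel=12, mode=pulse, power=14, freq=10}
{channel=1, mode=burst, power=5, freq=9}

Group B, Group B, Group A

The classifier is using: freq ≠ 8 AND power ≤ 6.
{channel=9, mode=burst, power=15, freq=4}: freq = 4, power = 15 — does not fit, so Group B.
{channel=12, mode=pulse, power=14, freq=10}: freq = 10, power = 14 — does not fit, so Group B.
{channel=1, mode=burst, power=5, freq=9}: freq = 9, power = 5 — checks out, so Group A.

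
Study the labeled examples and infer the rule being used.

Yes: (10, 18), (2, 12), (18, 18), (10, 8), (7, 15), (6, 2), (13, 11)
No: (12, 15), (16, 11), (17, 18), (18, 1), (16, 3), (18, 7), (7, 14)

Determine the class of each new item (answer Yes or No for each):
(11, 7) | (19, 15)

The common property of the 'Yes' items is: sum is even. No 'No' item has it.

Yes, Yes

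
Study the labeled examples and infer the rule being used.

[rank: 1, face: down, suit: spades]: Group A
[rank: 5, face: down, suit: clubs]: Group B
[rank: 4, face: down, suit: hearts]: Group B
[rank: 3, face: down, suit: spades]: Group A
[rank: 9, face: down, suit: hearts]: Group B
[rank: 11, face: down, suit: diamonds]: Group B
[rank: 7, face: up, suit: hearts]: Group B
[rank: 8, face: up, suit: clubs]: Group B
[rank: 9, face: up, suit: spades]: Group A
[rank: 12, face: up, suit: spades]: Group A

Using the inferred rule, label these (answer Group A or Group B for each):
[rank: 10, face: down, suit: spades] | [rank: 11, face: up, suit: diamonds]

Group A, Group B

Rule: suit is spades. This holds for each 'Group A' example and fails for each 'Group B' one.
[rank: 10, face: down, suit: spades]: suit is spades — fits, so Group A.
[rank: 11, face: up, suit: diamonds]: suit is diamonds — does not fit, so Group B.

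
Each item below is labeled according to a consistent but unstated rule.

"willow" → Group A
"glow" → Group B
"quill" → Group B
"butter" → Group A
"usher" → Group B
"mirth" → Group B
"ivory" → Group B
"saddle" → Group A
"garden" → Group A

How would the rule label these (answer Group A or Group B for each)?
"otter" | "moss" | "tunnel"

Every 'Group A' example satisfies: length 6. None of the 'Group B' examples do.

Group B, Group B, Group A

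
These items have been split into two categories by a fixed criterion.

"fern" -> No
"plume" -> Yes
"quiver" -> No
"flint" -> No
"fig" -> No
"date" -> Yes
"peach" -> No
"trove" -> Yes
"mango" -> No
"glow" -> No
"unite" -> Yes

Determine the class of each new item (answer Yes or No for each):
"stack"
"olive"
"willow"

All 'Yes' examples share one property — ends with 'e' — and every 'No' example lacks it.
"stack" → ends with 'k' → No.
"olive" → ends with 'e' → Yes.
"willow" → ends with 'w' → No.

No, Yes, No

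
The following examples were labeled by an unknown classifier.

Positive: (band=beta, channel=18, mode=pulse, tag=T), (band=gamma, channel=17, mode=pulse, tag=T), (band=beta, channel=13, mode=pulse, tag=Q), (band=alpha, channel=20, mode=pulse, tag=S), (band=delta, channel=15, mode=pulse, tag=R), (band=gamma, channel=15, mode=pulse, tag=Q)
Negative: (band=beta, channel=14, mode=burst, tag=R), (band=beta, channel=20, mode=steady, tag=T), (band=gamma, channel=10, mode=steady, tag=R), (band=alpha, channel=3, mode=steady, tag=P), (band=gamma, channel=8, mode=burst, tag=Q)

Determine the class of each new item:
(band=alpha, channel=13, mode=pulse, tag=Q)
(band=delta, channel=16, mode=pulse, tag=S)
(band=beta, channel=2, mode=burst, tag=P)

Positive, Positive, Negative

The classifier is using: mode is pulse.
(band=alpha, channel=13, mode=pulse, tag=Q): mode is pulse, fits → Positive.
(band=delta, channel=16, mode=pulse, tag=S): mode is pulse, fits → Positive.
(band=beta, channel=2, mode=burst, tag=P): mode is burst, doesn't match → Negative.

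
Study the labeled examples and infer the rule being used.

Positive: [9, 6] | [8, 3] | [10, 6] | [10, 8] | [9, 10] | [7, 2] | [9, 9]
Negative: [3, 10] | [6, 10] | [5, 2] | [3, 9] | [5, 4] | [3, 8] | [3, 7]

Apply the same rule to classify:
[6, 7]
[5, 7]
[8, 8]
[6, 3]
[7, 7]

Negative, Negative, Positive, Negative, Positive

Rule: first ≥ 7. This holds for each 'Positive' example and fails for each 'Negative' one.
[6, 7] — first 6, hence Negative.
[5, 7] — first 5, hence Negative.
[8, 8] — first 8, hence Positive.
[6, 3] — first 6, hence Negative.
[7, 7] — first 7, hence Positive.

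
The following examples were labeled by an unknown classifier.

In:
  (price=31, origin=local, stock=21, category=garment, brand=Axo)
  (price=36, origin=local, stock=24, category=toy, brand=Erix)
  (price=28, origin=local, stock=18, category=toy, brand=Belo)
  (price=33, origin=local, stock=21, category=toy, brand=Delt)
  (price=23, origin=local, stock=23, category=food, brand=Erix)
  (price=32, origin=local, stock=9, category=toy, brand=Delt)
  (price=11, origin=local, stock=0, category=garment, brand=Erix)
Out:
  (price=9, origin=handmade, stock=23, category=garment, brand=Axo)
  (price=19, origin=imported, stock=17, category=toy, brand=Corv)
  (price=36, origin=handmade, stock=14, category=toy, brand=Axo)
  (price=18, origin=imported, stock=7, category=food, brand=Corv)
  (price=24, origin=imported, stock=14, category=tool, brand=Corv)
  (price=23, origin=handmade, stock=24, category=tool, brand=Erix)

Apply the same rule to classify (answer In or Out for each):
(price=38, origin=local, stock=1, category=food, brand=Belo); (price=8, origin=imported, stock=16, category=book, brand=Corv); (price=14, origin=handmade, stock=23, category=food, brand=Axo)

All 'In' examples share one property — origin is local — and every 'Out' example lacks it.

In, Out, Out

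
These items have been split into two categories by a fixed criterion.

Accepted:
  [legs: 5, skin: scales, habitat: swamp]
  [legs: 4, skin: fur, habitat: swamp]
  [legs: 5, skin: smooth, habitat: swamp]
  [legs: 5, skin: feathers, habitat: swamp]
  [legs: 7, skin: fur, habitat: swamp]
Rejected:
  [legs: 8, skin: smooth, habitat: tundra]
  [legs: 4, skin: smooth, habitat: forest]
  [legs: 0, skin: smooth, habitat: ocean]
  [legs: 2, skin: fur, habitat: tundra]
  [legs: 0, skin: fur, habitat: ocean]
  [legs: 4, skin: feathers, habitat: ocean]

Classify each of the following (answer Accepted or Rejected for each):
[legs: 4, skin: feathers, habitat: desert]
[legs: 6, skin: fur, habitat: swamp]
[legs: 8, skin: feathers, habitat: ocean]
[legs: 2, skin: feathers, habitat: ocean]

The distinguishing property — habitat is swamp — holds for all the 'Accepted' cases and none of the 'Rejected' cases.
[legs: 4, skin: feathers, habitat: desert]: habitat is desert — doesn't qualify, so Rejected.
[legs: 6, skin: fur, habitat: swamp]: habitat is swamp — has this property, so Accepted.
[legs: 8, skin: feathers, habitat: ocean]: habitat is ocean — doesn't qualify, so Rejected.
[legs: 2, skin: feathers, habitat: ocean]: habitat is ocean — doesn't qualify, so Rejected.

Rejected, Accepted, Rejected, Rejected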